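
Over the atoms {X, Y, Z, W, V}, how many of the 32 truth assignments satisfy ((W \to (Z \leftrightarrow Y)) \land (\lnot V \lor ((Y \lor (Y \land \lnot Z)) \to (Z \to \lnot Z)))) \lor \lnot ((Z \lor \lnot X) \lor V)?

Initial set: {(((W \to (Z \leftrightarrow Y)) \land (\lnot V \lor ((Y \lor (Y \land \lnot Z)) \to (Z \to \lnot Z)))) \lor \lnot ((Z \lor \lnot X) \lor V))}.
(((W \to (Z \leftrightarrow Y)) \land (\lnot V \lor ((Y \lor (Y \land \lnot Z)) \to (Z \to \lnot Z)))) \lor \lnot ((Z \lor \lnot X) \lor V)): β-rule — branch into ((W \to (Z \leftrightarrow Y)) \land (\lnot V \lor ((Y \lor (Y \land \lnot Z)) \to (Z \to \lnot Z))))  //  \lnot ((Z \lor \lnot X) \lor V).
  branch 1 (add ((W \to (Z \leftrightarrow Y)) \land (\lnot V \lor ((Y \lor (Y \land \lnot Z)) \to (Z \to \lnot Z))))):
    ((W \to (Z \leftrightarrow Y)) \land (\lnot V \lor ((Y \lor (Y \land \lnot Z)) \to (Z \to \lnot Z)))): α-rule — add (W \to (Z \leftrightarrow Y)), (\lnot V \lor ((Y \lor (Y \land \lnot Z)) \to (Z \to \lnot Z))).
    (W \to (Z \leftrightarrow Y)): β-rule — branch into \lnot W  //  (Z \leftrightarrow Y).
      branch 1.1 (add \lnot W):
        (\lnot V \lor ((Y \lor (Y \land \lnot Z)) \to (Z \to \lnot Z))): β-rule — branch into \lnot V  //  ((Y \lor (Y \land \lnot Z)) \to (Z \to \lnot Z)).
          branch 1.1.1 (add \lnot V):
            ○ open, literals {V=0, W=0}.
          branch 1.1.2 (add ((Y \lor (Y \land \lnot Z)) \to (Z \to \lnot Z))):
            ((Y \lor (Y \land \lnot Z)) \to (Z \to \lnot Z)): β-rule — branch into \lnot (Y \lor (Y \land \lnot Z))  //  (Z \to \lnot Z).
              branch 1.1.2.1 (add \lnot (Y \lor (Y \land \lnot Z))):
                \lnot (Y \lor (Y \land \lnot Z)): α-rule — add \lnot Y, \lnot (Y \land \lnot Z).
                \lnot (Y \land \lnot Z): β-rule — branch into \lnot Y  //  \lnot \lnot Z.
                  branch 1.1.2.1.1 (add \lnot Y):
                    ○ open, literals {W=0, Y=0}.
                  branch 1.1.2.1.2 (add \lnot \lnot Z):
                    ○ open, literals {W=0, Y=0, Z=1}.
              branch 1.1.2.2 (add (Z \to \lnot Z)):
                (Z \to \lnot Z): β-rule — branch into \lnot Z  //  \lnot Z.
                  branch 1.1.2.2.1 (add \lnot Z):
                    ○ open, literals {W=0, Z=0}.
                  branch 1.1.2.2.2 (add \lnot Z):
                    ○ open, literals {W=0, Z=0}.
      branch 1.2 (add (Z \leftrightarrow Y)):
        (\lnot V \lor ((Y \lor (Y \land \lnot Z)) \to (Z \to \lnot Z))): β-rule — branch into \lnot V  //  ((Y \lor (Y \land \lnot Z)) \to (Z \to \lnot Z)).
          branch 1.2.1 (add \lnot V):
            (Z \leftrightarrow Y): β-rule — branch into Z, Y  //  \lnot Z, \lnot Y.
              branch 1.2.1.1 (add Z, Y):
                ○ open, literals {V=0, Y=1, Z=1}.
              branch 1.2.1.2 (add \lnot Z, \lnot Y):
                ○ open, literals {V=0, Y=0, Z=0}.
          branch 1.2.2 (add ((Y \lor (Y \land \lnot Z)) \to (Z \to \lnot Z))):
            (Z \leftrightarrow Y): β-rule — branch into Z, Y  //  \lnot Z, \lnot Y.
              branch 1.2.2.1 (add Z, Y):
                ((Y \lor (Y \land \lnot Z)) \to (Z \to \lnot Z)): β-rule — branch into \lnot (Y \lor (Y \land \lnot Z))  //  (Z \to \lnot Z).
                  branch 1.2.2.1.1 (add \lnot (Y \lor (Y \land \lnot Z))):
                    \lnot (Y \lor (Y \land \lnot Z)): α-rule — add \lnot Y, \lnot (Y \land \lnot Z).
                    × closes — contains both Y and \lnot Y.
                  branch 1.2.2.1.2 (add (Z \to \lnot Z)):
                    (Z \to \lnot Z): β-rule — branch into \lnot Z  //  \lnot Z.
                      branch 1.2.2.1.2.1 (add \lnot Z):
                        × closes — contains both Z and \lnot Z.
                      branch 1.2.2.1.2.2 (add \lnot Z):
                        × closes — contains both Z and \lnot Z.
              branch 1.2.2.2 (add \lnot Z, \lnot Y):
                ((Y \lor (Y \land \lnot Z)) \to (Z \to \lnot Z)): β-rule — branch into \lnot (Y \lor (Y \land \lnot Z))  //  (Z \to \lnot Z).
                  branch 1.2.2.2.1 (add \lnot (Y \lor (Y \land \lnot Z))):
                    \lnot (Y \lor (Y \land \lnot Z)): α-rule — add \lnot Y, \lnot (Y \land \lnot Z).
                    \lnot (Y \land \lnot Z): β-rule — branch into \lnot Y  //  \lnot \lnot Z.
                      branch 1.2.2.2.1.1 (add \lnot Y):
                        ○ open, literals {Y=0, Z=0}.
                      branch 1.2.2.2.1.2 (add \lnot \lnot Z):
                        × closes — contains both Z and \lnot Z.
                  branch 1.2.2.2.2 (add (Z \to \lnot Z)):
                    (Z \to \lnot Z): β-rule — branch into \lnot Z  //  \lnot Z.
                      branch 1.2.2.2.2.1 (add \lnot Z):
                        ○ open, literals {Y=0, Z=0}.
                      branch 1.2.2.2.2.2 (add \lnot Z):
                        ○ open, literals {Y=0, Z=0}.
  branch 2 (add \lnot ((Z \lor \lnot X) \lor V)):
    \lnot ((Z \lor \lnot X) \lor V): α-rule — add \lnot (Z \lor \lnot X), \lnot V.
    \lnot (Z \lor \lnot X): α-rule — add \lnot Z, \lnot \lnot X.
    ○ open, literals {V=0, X=1, Z=0}.
4 branches closed, 11 open.
Each open branch fixes some atoms; the unmentioned ones are free. Counting distinct full assignments: branch {V=0, W=0} (X, Y, Z) contributes 8 new; branch {W=0, Y=0} (X, Z, V) contributes 4 new; branch {W=0, Y=0, Z=1} (X, V) contributes 0 new; branch {W=0, Z=0} (X, Y, V) contributes 2 new; branch {W=0, Z=0} (X, Y, V) contributes 0 new; branch {V=0, Y=1, Z=1} (X, W) contributes 2 new; branch {V=0, Y=0, Z=0} (X, W) contributes 2 new; branch {Y=0, Z=0} (X, W, V) contributes 2 new; branch {Y=0, Z=0} (X, W, V) contributes 0 new; branch {Y=0, Z=0} (X, W, V) contributes 0 new; branch {V=0, X=1, Z=0} (Y, W) contributes 1 new. Total: 21.

21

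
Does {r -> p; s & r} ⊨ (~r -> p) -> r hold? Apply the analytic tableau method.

Yes

Initial set: {(r -> p); (s & r); ~((~r -> p) -> r)}.
(s & r): α-rule — add s, r.
~((~r -> p) -> r): α-rule — add (~r -> p), ~r.
× closes — contains both r and ~r.
All 1 branch closes.
Every branch closed, so the premises entail the conclusion.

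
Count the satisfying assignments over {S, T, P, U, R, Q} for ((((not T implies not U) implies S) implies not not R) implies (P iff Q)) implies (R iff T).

Initial set: {(((((not T implies not U) implies S) implies not not R) implies (P iff Q)) implies (R iff T))}.
(((((not T implies not U) implies S) implies not not R) implies (P iff Q)) implies (R iff T)): β-rule — branch into not ((((not T implies not U) implies S) implies not not R) implies (P iff Q))  //  (R iff T).
  branch 1 (add not ((((not T implies not U) implies S) implies not not R) implies (P iff Q))):
    not ((((not T implies not U) implies S) implies not not R) implies (P iff Q)): α-rule — add (((not T implies not U) implies S) implies not not R), not (P iff Q).
    (((not T implies not U) implies S) implies not not R): β-rule — branch into not ((not T implies not U) implies S)  //  not not R.
      branch 1.1 (add not ((not T implies not U) implies S)):
        not ((not T implies not U) implies S): α-rule — add (not T implies not U), not S.
        not (P iff Q): β-rule — branch into P, not Q  //  not P, Q.
          branch 1.1.1 (add P, not Q):
            (not T implies not U): β-rule — branch into not not T  //  not U.
              branch 1.1.1.1 (add not not T):
                ○ open, literals {P=1, Q=0, S=0, T=1}.
              branch 1.1.1.2 (add not U):
                ○ open, literals {P=1, Q=0, S=0, U=0}.
          branch 1.1.2 (add not P, Q):
            (not T implies not U): β-rule — branch into not not T  //  not U.
              branch 1.1.2.1 (add not not T):
                ○ open, literals {P=0, Q=1, S=0, T=1}.
              branch 1.1.2.2 (add not U):
                ○ open, literals {P=0, Q=1, S=0, U=0}.
      branch 1.2 (add not not R):
        not not R: drop double negation, giving R.
        not (P iff Q): β-rule — branch into P, not Q  //  not P, Q.
          branch 1.2.1 (add P, not Q):
            ○ open, literals {P=1, Q=0, R=1}.
          branch 1.2.2 (add not P, Q):
            ○ open, literals {P=0, Q=1, R=1}.
  branch 2 (add (R iff T)):
    (R iff T): β-rule — branch into R, T  //  not R, not T.
      branch 2.1 (add R, T):
        ○ open, literals {R=1, T=1}.
      branch 2.2 (add not R, not T):
        ○ open, literals {R=0, T=0}.
0 branches closed, 8 open.
Each open branch fixes some atoms; the unmentioned ones are free. Counting distinct full assignments: branch {P=1, Q=0, S=0, T=1} (U, R) contributes 4 new; branch {P=1, Q=0, S=0, U=0} (T, R) contributes 2 new; branch {P=0, Q=1, S=0, T=1} (U, R) contributes 4 new; branch {P=0, Q=1, S=0, U=0} (T, R) contributes 2 new; branch {P=1, Q=0, R=1} (S, T, U) contributes 5 new; branch {P=0, Q=1, R=1} (S, T, U) contributes 5 new; branch {R=1, T=1} (S, P, U, Q) contributes 8 new; branch {R=0, T=0} (S, P, U, Q) contributes 14 new. Total: 44.

44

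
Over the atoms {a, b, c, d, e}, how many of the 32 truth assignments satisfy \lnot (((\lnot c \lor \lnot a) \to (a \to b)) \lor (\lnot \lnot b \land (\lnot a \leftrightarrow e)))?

4

Initial set: {T \lnot (((\lnot c \lor \lnot a) \to (a \to b)) \lor (\lnot \lnot b \land (\lnot a \leftrightarrow e)))}.
T \lnot (((\lnot c \lor \lnot a) \to (a \to b)) \lor (\lnot \lnot b \land (\lnot a \leftrightarrow e))): α-rule — add F ((\lnot c \lor \lnot a) \to (a \to b)), F (\lnot \lnot b \land (\lnot a \leftrightarrow e)).
F ((\lnot c \lor \lnot a) \to (a \to b)): α-rule — add T (\lnot c \lor \lnot a), F (a \to b).
F (a \to b): α-rule — add T a, F b.
F (\lnot \lnot b \land (\lnot a \leftrightarrow e)): β-rule — branch into F \lnot \lnot b  //  F (\lnot a \leftrightarrow e).
  branch 1 (add F \lnot \lnot b):
    F \lnot \lnot b: drop double negation, giving F b.
    T (\lnot c \lor \lnot a): β-rule — branch into T \lnot c  //  T \lnot a.
      branch 1.1 (add T \lnot c):
        ○ open, literals {a=true, b=false, c=false}.
      branch 1.2 (add T \lnot a):
        × closes — contains both a and \lnot a.
  branch 2 (add F (\lnot a \leftrightarrow e)):
    T (\lnot c \lor \lnot a): β-rule — branch into T \lnot c  //  T \lnot a.
      branch 2.1 (add T \lnot c):
        F (\lnot a \leftrightarrow e): β-rule — branch into T \lnot a, F e  //  F \lnot a, T e.
          branch 2.1.1 (add T \lnot a, F e):
            × closes — contains both a and \lnot a.
          branch 2.1.2 (add F \lnot a, T e):
            ○ open, literals {a=true, b=false, c=false, e=true}.
      branch 2.2 (add T \lnot a):
        × closes — contains both a and \lnot a.
3 branches closed, 2 open.
Each open branch fixes some atoms; the unmentioned ones are free. Counting distinct full assignments: branch {a=true, b=false, c=false} (d, e) contributes 4 new; branch {a=true, b=false, c=false, e=true} (d) contributes 0 new. Total: 4.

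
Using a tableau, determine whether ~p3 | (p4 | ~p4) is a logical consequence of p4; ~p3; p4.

Initial set: {T p4; T ~p3; T p4; F (~p3 | (p4 | ~p4))}.
F (~p3 | (p4 | ~p4)): α-rule — add F ~p3, F (p4 | ~p4).
× closes — contains both p3 and ~p3.
All 1 branch closes.
Every branch closed, so the premises entail the conclusion.

Yes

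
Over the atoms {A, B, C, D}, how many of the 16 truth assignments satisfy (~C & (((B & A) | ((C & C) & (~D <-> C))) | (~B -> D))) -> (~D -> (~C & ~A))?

15

Initial set: {((~C & (((B & A) | ((C & C) & (~D <-> C))) | (~B -> D))) -> (~D -> (~C & ~A)))}.
((~C & (((B & A) | ((C & C) & (~D <-> C))) | (~B -> D))) -> (~D -> (~C & ~A))): β-rule — branch into ~(~C & (((B & A) | ((C & C) & (~D <-> C))) | (~B -> D)))  //  (~D -> (~C & ~A)).
  branch 1 (add ~(~C & (((B & A) | ((C & C) & (~D <-> C))) | (~B -> D)))):
    ~(~C & (((B & A) | ((C & C) & (~D <-> C))) | (~B -> D))): β-rule — branch into ~~C  //  ~(((B & A) | ((C & C) & (~D <-> C))) | (~B -> D)).
      branch 1.1 (add ~~C):
        ○ open, literals {C=true}.
      branch 1.2 (add ~(((B & A) | ((C & C) & (~D <-> C))) | (~B -> D))):
        ~(((B & A) | ((C & C) & (~D <-> C))) | (~B -> D)): α-rule — add ~((B & A) | ((C & C) & (~D <-> C))), ~(~B -> D).
        ~((B & A) | ((C & C) & (~D <-> C))): α-rule — add ~(B & A), ~((C & C) & (~D <-> C)).
        ~(~B -> D): α-rule — add ~B, ~D.
        ~(B & A): β-rule — branch into ~B  //  ~A.
          branch 1.2.1 (add ~B):
            ~((C & C) & (~D <-> C)): β-rule — branch into ~(C & C)  //  ~(~D <-> C).
              branch 1.2.1.1 (add ~(C & C)):
                ~(C & C): β-rule — branch into ~C  //  ~C.
                  branch 1.2.1.1.1 (add ~C):
                    ○ open, literals {B=false, C=false, D=false}.
                  branch 1.2.1.1.2 (add ~C):
                    ○ open, literals {B=false, C=false, D=false}.
              branch 1.2.1.2 (add ~(~D <-> C)):
                ~(~D <-> C): β-rule — branch into ~D, ~C  //  ~~D, C.
                  branch 1.2.1.2.1 (add ~D, ~C):
                    ○ open, literals {B=false, C=false, D=false}.
                  branch 1.2.1.2.2 (add ~~D, C):
                    × closes — contains both D and ~D.
          branch 1.2.2 (add ~A):
            ~((C & C) & (~D <-> C)): β-rule — branch into ~(C & C)  //  ~(~D <-> C).
              branch 1.2.2.1 (add ~(C & C)):
                ~(C & C): β-rule — branch into ~C  //  ~C.
                  branch 1.2.2.1.1 (add ~C):
                    ○ open, literals {A=false, B=false, C=false, D=false}.
                  branch 1.2.2.1.2 (add ~C):
                    ○ open, literals {A=false, B=false, C=false, D=false}.
              branch 1.2.2.2 (add ~(~D <-> C)):
                ~(~D <-> C): β-rule — branch into ~D, ~C  //  ~~D, C.
                  branch 1.2.2.2.1 (add ~D, ~C):
                    ○ open, literals {A=false, B=false, C=false, D=false}.
                  branch 1.2.2.2.2 (add ~~D, C):
                    × closes — contains both D and ~D.
  branch 2 (add (~D -> (~C & ~A))):
    (~D -> (~C & ~A)): β-rule — branch into ~~D  //  (~C & ~A).
      branch 2.1 (add ~~D):
        ○ open, literals {D=true}.
      branch 2.2 (add (~C & ~A)):
        (~C & ~A): α-rule — add ~C, ~A.
        ○ open, literals {A=false, C=false}.
2 branches closed, 9 open.
Each open branch fixes some atoms; the unmentioned ones are free. Counting distinct full assignments: branch {C=true} (A, B, D) contributes 8 new; branch {B=false, C=false, D=false} (A) contributes 2 new; branch {B=false, C=false, D=false} (A) contributes 0 new; branch {B=false, C=false, D=false} (A) contributes 0 new; branch {A=false, B=false, C=false, D=false} (none free) contributes 0 new; branch {A=false, B=false, C=false, D=false} (none free) contributes 0 new; branch {A=false, B=false, C=false, D=false} (none free) contributes 0 new; branch {D=true} (A, B, C) contributes 4 new; branch {A=false, C=false} (B, D) contributes 1 new. Total: 15.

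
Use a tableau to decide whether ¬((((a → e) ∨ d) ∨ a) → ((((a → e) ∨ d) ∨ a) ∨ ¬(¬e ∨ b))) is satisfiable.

Unsatisfiable

Initial set: {¬((((a → e) ∨ d) ∨ a) → ((((a → e) ∨ d) ∨ a) ∨ ¬(¬e ∨ b)))}.
¬((((a → e) ∨ d) ∨ a) → ((((a → e) ∨ d) ∨ a) ∨ ¬(¬e ∨ b))): α-rule — add (((a → e) ∨ d) ∨ a), ¬((((a → e) ∨ d) ∨ a) ∨ ¬(¬e ∨ b)).
¬((((a → e) ∨ d) ∨ a) ∨ ¬(¬e ∨ b)): α-rule — add ¬(((a → e) ∨ d) ∨ a), ¬¬(¬e ∨ b).
¬(((a → e) ∨ d) ∨ a): α-rule — add ¬((a → e) ∨ d), ¬a.
¬((a → e) ∨ d): α-rule — add ¬(a → e), ¬d.
¬(a → e): α-rule — add a, ¬e.
× closes — contains both a and ¬a.
All 1 branch closes.
Every branch closed; the formula is unsatisfiable.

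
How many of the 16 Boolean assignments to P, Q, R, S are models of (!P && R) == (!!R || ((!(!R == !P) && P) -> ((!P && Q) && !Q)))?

Initial set: {T ((!P && R) == (!!R || ((!(!R == !P) && P) -> ((!P && Q) && !Q))))}.
T ((!P && R) == (!!R || ((!(!R == !P) && P) -> ((!P && Q) && !Q)))): β-rule — branch into T (!P && R), T (!!R || ((!(!R == !P) && P) -> ((!P && Q) && !Q)))  //  F (!P && R), F (!!R || ((!(!R == !P) && P) -> ((!P && Q) && !Q))).
  branch 1 (add T (!P && R), T (!!R || ((!(!R == !P) && P) -> ((!P && Q) && !Q)))):
    T (!P && R): α-rule — add T !P, T R.
    T (!!R || ((!(!R == !P) && P) -> ((!P && Q) && !Q))): β-rule — branch into T !!R  //  T ((!(!R == !P) && P) -> ((!P && Q) && !Q)).
      branch 1.1 (add T !!R):
        T !!R: drop double negation, giving T R.
        ○ open, literals {P=0, R=1}.
      branch 1.2 (add T ((!(!R == !P) && P) -> ((!P && Q) && !Q))):
        T ((!(!R == !P) && P) -> ((!P && Q) && !Q)): β-rule — branch into F (!(!R == !P) && P)  //  T ((!P && Q) && !Q).
          branch 1.2.1 (add F (!(!R == !P) && P)):
            F (!(!R == !P) && P): β-rule — branch into F !(!R == !P)  //  F P.
              branch 1.2.1.1 (add F !(!R == !P)):
                F !(!R == !P): β-rule — branch into T !R, T !P  //  F !R, F !P.
                  branch 1.2.1.1.1 (add T !R, T !P):
                    × closes — contains both R and !R.
                  branch 1.2.1.1.2 (add F !R, F !P):
                    × closes — contains both P and !P.
              branch 1.2.1.2 (add F P):
                ○ open, literals {P=0, R=1}.
          branch 1.2.2 (add T ((!P && Q) && !Q)):
            T ((!P && Q) && !Q): α-rule — add T (!P && Q), T !Q.
            T (!P && Q): α-rule — add T !P, T Q.
            × closes — contains both Q and !Q.
  branch 2 (add F (!P && R), F (!!R || ((!(!R == !P) && P) -> ((!P && Q) && !Q)))):
    F (!!R || ((!(!R == !P) && P) -> ((!P && Q) && !Q))): α-rule — add F !!R, F ((!(!R == !P) && P) -> ((!P && Q) && !Q)).
    F !!R: drop double negation, giving F R.
    F ((!(!R == !P) && P) -> ((!P && Q) && !Q)): α-rule — add T (!(!R == !P) && P), F ((!P && Q) && !Q).
    T (!(!R == !P) && P): α-rule — add T !(!R == !P), T P.
    F (!P && R): β-rule — branch into F !P  //  F R.
      branch 2.1 (add F !P):
        F ((!P && Q) && !Q): β-rule — branch into F (!P && Q)  //  F !Q.
          branch 2.1.1 (add F (!P && Q)):
            T !(!R == !P): β-rule — branch into T !R, F !P  //  F !R, T !P.
              branch 2.1.1.1 (add T !R, F !P):
                F (!P && Q): β-rule — branch into F !P  //  F Q.
                  branch 2.1.1.1.1 (add F !P):
                    ○ open, literals {P=1, R=0}.
                  branch 2.1.1.1.2 (add F Q):
                    ○ open, literals {P=1, Q=0, R=0}.
              branch 2.1.1.2 (add F !R, T !P):
                × closes — contains both R and !R.
          branch 2.1.2 (add F !Q):
            T !(!R == !P): β-rule — branch into T !R, F !P  //  F !R, T !P.
              branch 2.1.2.1 (add T !R, F !P):
                ○ open, literals {P=1, Q=1, R=0}.
              branch 2.1.2.2 (add F !R, T !P):
                × closes — contains both R and !R.
      branch 2.2 (add F R):
        F ((!P && Q) && !Q): β-rule — branch into F (!P && Q)  //  F !Q.
          branch 2.2.1 (add F (!P && Q)):
            T !(!R == !P): β-rule — branch into T !R, F !P  //  F !R, T !P.
              branch 2.2.1.1 (add T !R, F !P):
                F (!P && Q): β-rule — branch into F !P  //  F Q.
                  branch 2.2.1.1.1 (add F !P):
                    ○ open, literals {P=1, R=0}.
                  branch 2.2.1.1.2 (add F Q):
                    ○ open, literals {P=1, Q=0, R=0}.
              branch 2.2.1.2 (add F !R, T !P):
                × closes — contains both R and !R.
          branch 2.2.2 (add F !Q):
            T !(!R == !P): β-rule — branch into T !R, F !P  //  F !R, T !P.
              branch 2.2.2.1 (add T !R, F !P):
                ○ open, literals {P=1, Q=1, R=0}.
              branch 2.2.2.2 (add F !R, T !P):
                × closes — contains both R and !R.
7 branches closed, 8 open.
Each open branch fixes some atoms; the unmentioned ones are free. Counting distinct full assignments: branch {P=0, R=1} (Q, S) contributes 4 new; branch {P=0, R=1} (Q, S) contributes 0 new; branch {P=1, R=0} (Q, S) contributes 4 new; branch {P=1, Q=0, R=0} (S) contributes 0 new; branch {P=1, Q=1, R=0} (S) contributes 0 new; branch {P=1, R=0} (Q, S) contributes 0 new; branch {P=1, Q=0, R=0} (S) contributes 0 new; branch {P=1, Q=1, R=0} (S) contributes 0 new. Total: 8.

8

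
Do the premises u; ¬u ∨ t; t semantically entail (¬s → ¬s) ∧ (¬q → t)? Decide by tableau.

Yes

Initial set: {T u; T (¬u ∨ t); T t; F ((¬s → ¬s) ∧ (¬q → t))}.
T (¬u ∨ t): β-rule — branch into T ¬u  //  T t.
  branch 1 (add T ¬u):
    × closes — contains both u and ¬u.
  branch 2 (add T t):
    F ((¬s → ¬s) ∧ (¬q → t)): β-rule — branch into F (¬s → ¬s)  //  F (¬q → t).
      branch 2.1 (add F (¬s → ¬s)):
        F (¬s → ¬s): α-rule — add T ¬s, F ¬s.
        × closes — contains both s and ¬s.
      branch 2.2 (add F (¬q → t)):
        F (¬q → t): α-rule — add T ¬q, F t.
        × closes — contains both t and ¬t.
All 3 branches close.
Every branch closed, so the premises entail the conclusion.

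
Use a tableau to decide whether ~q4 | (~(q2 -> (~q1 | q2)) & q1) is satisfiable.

Satisfiable

Initial set: {(~q4 | (~(q2 -> (~q1 | q2)) & q1))}.
(~q4 | (~(q2 -> (~q1 | q2)) & q1)): β-rule — branch into ~q4  //  (~(q2 -> (~q1 | q2)) & q1).
  branch 1 (add ~q4):
    ○ open, literals {q4=false}.
  branch 2 (add (~(q2 -> (~q1 | q2)) & q1)):
    (~(q2 -> (~q1 | q2)) & q1): α-rule — add ~(q2 -> (~q1 | q2)), q1.
    ~(q2 -> (~q1 | q2)): α-rule — add q2, ~(~q1 | q2).
    ~(~q1 | q2): α-rule — add ~~q1, ~q2.
    × closes — contains both q2 and ~q2.
1 branch closed, 1 open.
An open branch gives a satisfying assignment: q4=false.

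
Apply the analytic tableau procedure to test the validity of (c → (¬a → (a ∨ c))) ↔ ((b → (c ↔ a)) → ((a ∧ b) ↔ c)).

Not valid

Assume the negation and expand:
Initial set: {¬((c → (¬a → (a ∨ c))) ↔ ((b → (c ↔ a)) → ((a ∧ b) ↔ c)))}.
¬((c → (¬a → (a ∨ c))) ↔ ((b → (c ↔ a)) → ((a ∧ b) ↔ c))): β-rule — branch into (c → (¬a → (a ∨ c))), ¬((b → (c ↔ a)) → ((a ∧ b) ↔ c))  //  ¬(c → (¬a → (a ∨ c))), ((b → (c ↔ a)) → ((a ∧ b) ↔ c)).
  branch 1 (add (c → (¬a → (a ∨ c))), ¬((b → (c ↔ a)) → ((a ∧ b) ↔ c))):
    ¬((b → (c ↔ a)) → ((a ∧ b) ↔ c)): α-rule — add (b → (c ↔ a)), ¬((a ∧ b) ↔ c).
    (c → (¬a → (a ∨ c))): β-rule — branch into ¬c  //  (¬a → (a ∨ c)).
      branch 1.1 (add ¬c):
        (b → (c ↔ a)): β-rule — branch into ¬b  //  (c ↔ a).
          branch 1.1.1 (add ¬b):
            ¬((a ∧ b) ↔ c): β-rule — branch into (a ∧ b), ¬c  //  ¬(a ∧ b), c.
              branch 1.1.1.1 (add (a ∧ b), ¬c):
                (a ∧ b): α-rule — add a, b.
                × closes — contains both b and ¬b.
              branch 1.1.1.2 (add ¬(a ∧ b), c):
                × closes — contains both c and ¬c.
          branch 1.1.2 (add (c ↔ a)):
            ¬((a ∧ b) ↔ c): β-rule — branch into (a ∧ b), ¬c  //  ¬(a ∧ b), c.
              branch 1.1.2.1 (add (a ∧ b), ¬c):
                (a ∧ b): α-rule — add a, b.
                (c ↔ a): β-rule — branch into c, a  //  ¬c, ¬a.
                  branch 1.1.2.1.1 (add c, a):
                    × closes — contains both c and ¬c.
                  branch 1.1.2.1.2 (add ¬c, ¬a):
                    × closes — contains both a and ¬a.
              branch 1.1.2.2 (add ¬(a ∧ b), c):
                × closes — contains both c and ¬c.
      branch 1.2 (add (¬a → (a ∨ c))):
        (b → (c ↔ a)): β-rule — branch into ¬b  //  (c ↔ a).
          branch 1.2.1 (add ¬b):
            ¬((a ∧ b) ↔ c): β-rule — branch into (a ∧ b), ¬c  //  ¬(a ∧ b), c.
              branch 1.2.1.1 (add (a ∧ b), ¬c):
                (a ∧ b): α-rule — add a, b.
                × closes — contains both b and ¬b.
              branch 1.2.1.2 (add ¬(a ∧ b), c):
                (¬a → (a ∨ c)): β-rule — branch into ¬¬a  //  (a ∨ c).
                  branch 1.2.1.2.1 (add ¬¬a):
                    ¬(a ∧ b): β-rule — branch into ¬a  //  ¬b.
                      branch 1.2.1.2.1.1 (add ¬a):
                        × closes — contains both a and ¬a.
                      branch 1.2.1.2.1.2 (add ¬b):
                        ○ open, literals {a=1, b=0, c=1}.
                  branch 1.2.1.2.2 (add (a ∨ c)):
                    ¬(a ∧ b): β-rule — branch into ¬a  //  ¬b.
                      branch 1.2.1.2.2.1 (add ¬a):
                        (a ∨ c): β-rule — branch into a  //  c.
                          branch 1.2.1.2.2.1.1 (add a):
                            × closes — contains both a and ¬a.
                          branch 1.2.1.2.2.1.2 (add c):
                            ○ open, literals {a=0, b=0, c=1}.
                      branch 1.2.1.2.2.2 (add ¬b):
                        (a ∨ c): β-rule — branch into a  //  c.
                          branch 1.2.1.2.2.2.1 (add a):
                            ○ open, literals {a=1, b=0, c=1}.
                          branch 1.2.1.2.2.2.2 (add c):
                            ○ open, literals {b=0, c=1}.
          branch 1.2.2 (add (c ↔ a)):
            ¬((a ∧ b) ↔ c): β-rule — branch into (a ∧ b), ¬c  //  ¬(a ∧ b), c.
              branch 1.2.2.1 (add (a ∧ b), ¬c):
                (a ∧ b): α-rule — add a, b.
                (¬a → (a ∨ c)): β-rule — branch into ¬¬a  //  (a ∨ c).
                  branch 1.2.2.1.1 (add ¬¬a):
                    (c ↔ a): β-rule — branch into c, a  //  ¬c, ¬a.
                      branch 1.2.2.1.1.1 (add c, a):
                        × closes — contains both c and ¬c.
                      branch 1.2.2.1.1.2 (add ¬c, ¬a):
                        × closes — contains both a and ¬a.
                  branch 1.2.2.1.2 (add (a ∨ c)):
                    (c ↔ a): β-rule — branch into c, a  //  ¬c, ¬a.
                      branch 1.2.2.1.2.1 (add c, a):
                        × closes — contains both c and ¬c.
                      branch 1.2.2.1.2.2 (add ¬c, ¬a):
                        × closes — contains both a and ¬a.
              branch 1.2.2.2 (add ¬(a ∧ b), c):
                (¬a → (a ∨ c)): β-rule — branch into ¬¬a  //  (a ∨ c).
                  branch 1.2.2.2.1 (add ¬¬a):
                    (c ↔ a): β-rule — branch into c, a  //  ¬c, ¬a.
                      branch 1.2.2.2.1.1 (add c, a):
                        ¬(a ∧ b): β-rule — branch into ¬a  //  ¬b.
                          branch 1.2.2.2.1.1.1 (add ¬a):
                            × closes — contains both a and ¬a.
                          branch 1.2.2.2.1.1.2 (add ¬b):
                            ○ open, literals {a=1, b=0, c=1}.
                      branch 1.2.2.2.1.2 (add ¬c, ¬a):
                        × closes — contains both c and ¬c.
                  branch 1.2.2.2.2 (add (a ∨ c)):
                    (c ↔ a): β-rule — branch into c, a  //  ¬c, ¬a.
                      branch 1.2.2.2.2.1 (add c, a):
                        ¬(a ∧ b): β-rule — branch into ¬a  //  ¬b.
                          branch 1.2.2.2.2.1.1 (add ¬a):
                            × closes — contains both a and ¬a.
                          branch 1.2.2.2.2.1.2 (add ¬b):
                            (a ∨ c): β-rule — branch into a  //  c.
                              branch 1.2.2.2.2.1.2.1 (add a):
                                ○ open, literals {a=1, b=0, c=1}.
                              branch 1.2.2.2.2.1.2.2 (add c):
                                ○ open, literals {a=1, b=0, c=1}.
                      branch 1.2.2.2.2.2 (add ¬c, ¬a):
                        × closes — contains both c and ¬c.
  branch 2 (add ¬(c → (¬a → (a ∨ c))), ((b → (c ↔ a)) → ((a ∧ b) ↔ c))):
    ¬(c → (¬a → (a ∨ c))): α-rule — add c, ¬(¬a → (a ∨ c)).
    ¬(¬a → (a ∨ c)): α-rule — add ¬a, ¬(a ∨ c).
    ¬(a ∨ c): α-rule — add ¬a, ¬c.
    × closes — contains both c and ¬c.
17 branches closed, 7 open.
An open branch gives a countermodel: a=1, b=0, c=1 (unmentioned atoms arbitrary); under it the original formula is false.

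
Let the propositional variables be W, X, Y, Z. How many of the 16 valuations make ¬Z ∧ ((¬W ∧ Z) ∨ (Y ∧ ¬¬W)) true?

2

Initial set: {(¬Z ∧ ((¬W ∧ Z) ∨ (Y ∧ ¬¬W)))}.
(¬Z ∧ ((¬W ∧ Z) ∨ (Y ∧ ¬¬W))): α-rule — add ¬Z, ((¬W ∧ Z) ∨ (Y ∧ ¬¬W)).
((¬W ∧ Z) ∨ (Y ∧ ¬¬W)): β-rule — branch into (¬W ∧ Z)  //  (Y ∧ ¬¬W).
  branch 1 (add (¬W ∧ Z)):
    (¬W ∧ Z): α-rule — add ¬W, Z.
    × closes — contains both Z and ¬Z.
  branch 2 (add (Y ∧ ¬¬W)):
    (Y ∧ ¬¬W): α-rule — add Y, ¬¬W.
    ¬¬W: drop double negation, giving W.
    ○ open, literals {W=1, Y=1, Z=0}.
1 branch closed, 1 open.
Each open branch fixes some atoms; the unmentioned ones are free. Counting distinct full assignments: branch {W=1, Y=1, Z=0} (X) contributes 2 new. Total: 2.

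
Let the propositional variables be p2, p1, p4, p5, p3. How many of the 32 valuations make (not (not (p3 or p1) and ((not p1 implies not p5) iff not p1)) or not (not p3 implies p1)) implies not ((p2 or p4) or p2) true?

Initial set: {((not (not (p3 or p1) and ((not p1 implies not p5) iff not p1)) or not (not p3 implies p1)) implies not ((p2 or p4) or p2))}.
((not (not (p3 or p1) and ((not p1 implies not p5) iff not p1)) or not (not p3 implies p1)) implies not ((p2 or p4) or p2)): β-rule — branch into not (not (not (p3 or p1) and ((not p1 implies not p5) iff not p1)) or not (not p3 implies p1))  //  not ((p2 or p4) or p2).
  branch 1 (add not (not (not (p3 or p1) and ((not p1 implies not p5) iff not p1)) or not (not p3 implies p1))):
    not (not (not (p3 or p1) and ((not p1 implies not p5) iff not p1)) or not (not p3 implies p1)): α-rule — add not not (not (p3 or p1) and ((not p1 implies not p5) iff not p1)), not not (not p3 implies p1).
    not not (not (p3 or p1) and ((not p1 implies not p5) iff not p1)): α-rule — add not (p3 or p1), ((not p1 implies not p5) iff not p1).
    not (p3 or p1): α-rule — add not p3, not p1.
    not not (not p3 implies p1): β-rule — branch into not not p3  //  p1.
      branch 1.1 (add not not p3):
        × closes — contains both p3 and not p3.
      branch 1.2 (add p1):
        × closes — contains both p1 and not p1.
  branch 2 (add not ((p2 or p4) or p2)):
    not ((p2 or p4) or p2): α-rule — add not (p2 or p4), not p2.
    not (p2 or p4): α-rule — add not p2, not p4.
    ○ open, literals {p2=false, p4=false}.
2 branches closed, 1 open.
Each open branch fixes some atoms; the unmentioned ones are free. Counting distinct full assignments: branch {p2=false, p4=false} (p1, p5, p3) contributes 8 new. Total: 8.

8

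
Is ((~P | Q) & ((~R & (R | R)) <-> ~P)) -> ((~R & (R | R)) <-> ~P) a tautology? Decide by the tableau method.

Assume the negation and expand:
Initial set: {F (((~P | Q) & ((~R & (R | R)) <-> ~P)) -> ((~R & (R | R)) <-> ~P))}.
F (((~P | Q) & ((~R & (R | R)) <-> ~P)) -> ((~R & (R | R)) <-> ~P)): α-rule — add T ((~P | Q) & ((~R & (R | R)) <-> ~P)), F ((~R & (R | R)) <-> ~P).
T ((~P | Q) & ((~R & (R | R)) <-> ~P)): α-rule — add T (~P | Q), T ((~R & (R | R)) <-> ~P).
F ((~R & (R | R)) <-> ~P): β-rule — branch into T (~R & (R | R)), F ~P  //  F (~R & (R | R)), T ~P.
  branch 1 (add T (~R & (R | R)), F ~P):
    T (~R & (R | R)): α-rule — add T ~R, T (R | R).
    T (~P | Q): β-rule — branch into T ~P  //  T Q.
      branch 1.1 (add T ~P):
        × closes — contains both P and ~P.
      branch 1.2 (add T Q):
        T ((~R & (R | R)) <-> ~P): β-rule — branch into T (~R & (R | R)), T ~P  //  F (~R & (R | R)), F ~P.
          branch 1.2.1 (add T (~R & (R | R)), T ~P):
            × closes — contains both P and ~P.
          branch 1.2.2 (add F (~R & (R | R)), F ~P):
            T (R | R): β-rule — branch into T R  //  T R.
              branch 1.2.2.1 (add T R):
                × closes — contains both R and ~R.
              branch 1.2.2.2 (add T R):
                × closes — contains both R and ~R.
  branch 2 (add F (~R & (R | R)), T ~P):
    T (~P | Q): β-rule — branch into T ~P  //  T Q.
      branch 2.1 (add T ~P):
        T ((~R & (R | R)) <-> ~P): β-rule — branch into T (~R & (R | R)), T ~P  //  F (~R & (R | R)), F ~P.
          branch 2.1.1 (add T (~R & (R | R)), T ~P):
            T (~R & (R | R)): α-rule — add T ~R, T (R | R).
            F (~R & (R | R)): β-rule — branch into F ~R  //  F (R | R).
              branch 2.1.1.1 (add F ~R):
                × closes — contains both R and ~R.
              branch 2.1.1.2 (add F (R | R)):
                F (R | R): α-rule — add F R, F R.
                T (R | R): β-rule — branch into T R  //  T R.
                  branch 2.1.1.2.1 (add T R):
                    × closes — contains both R and ~R.
                  branch 2.1.1.2.2 (add T R):
                    × closes — contains both R and ~R.
          branch 2.1.2 (add F (~R & (R | R)), F ~P):
            × closes — contains both P and ~P.
      branch 2.2 (add T Q):
        T ((~R & (R | R)) <-> ~P): β-rule — branch into T (~R & (R | R)), T ~P  //  F (~R & (R | R)), F ~P.
          branch 2.2.1 (add T (~R & (R | R)), T ~P):
            T (~R & (R | R)): α-rule — add T ~R, T (R | R).
            F (~R & (R | R)): β-rule — branch into F ~R  //  F (R | R).
              branch 2.2.1.1 (add F ~R):
                × closes — contains both R and ~R.
              branch 2.2.1.2 (add F (R | R)):
                F (R | R): α-rule — add F R, F R.
                T (R | R): β-rule — branch into T R  //  T R.
                  branch 2.2.1.2.1 (add T R):
                    × closes — contains both R and ~R.
                  branch 2.2.1.2.2 (add T R):
                    × closes — contains both R and ~R.
          branch 2.2.2 (add F (~R & (R | R)), F ~P):
            × closes — contains both P and ~P.
All 12 branches close.
Every branch closed, so the negation is unsatisfiable and the formula is valid.

Valid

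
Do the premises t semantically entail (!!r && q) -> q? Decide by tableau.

Initial set: {t; !((!!r && q) -> q)}.
!((!!r && q) -> q): α-rule — add (!!r && q), !q.
(!!r && q): α-rule — add !!r, q.
× closes — contains both q and !q.
All 1 branch closes.
Every branch closed, so the premises entail the conclusion.

Yes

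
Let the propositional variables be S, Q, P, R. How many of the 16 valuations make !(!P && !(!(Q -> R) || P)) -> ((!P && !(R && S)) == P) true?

Initial set: {T (!(!P && !(!(Q -> R) || P)) -> ((!P && !(R && S)) == P))}.
T (!(!P && !(!(Q -> R) || P)) -> ((!P && !(R && S)) == P)): β-rule — branch into F !(!P && !(!(Q -> R) || P))  //  T ((!P && !(R && S)) == P).
  branch 1 (add F !(!P && !(!(Q -> R) || P))):
    F !(!P && !(!(Q -> R) || P)): α-rule — add T !P, T !(!(Q -> R) || P).
    T !(!(Q -> R) || P): α-rule — add F !(Q -> R), F P.
    F !(Q -> R): β-rule — branch into F Q  //  T R.
      branch 1.1 (add F Q):
        ○ open, literals {P=F, Q=F}.
      branch 1.2 (add T R):
        ○ open, literals {P=F, R=T}.
  branch 2 (add T ((!P && !(R && S)) == P)):
    T ((!P && !(R && S)) == P): β-rule — branch into T (!P && !(R && S)), T P  //  F (!P && !(R && S)), F P.
      branch 2.1 (add T (!P && !(R && S)), T P):
        T (!P && !(R && S)): α-rule — add T !P, T !(R && S).
        × closes — contains both P and !P.
      branch 2.2 (add F (!P && !(R && S)), F P):
        F (!P && !(R && S)): β-rule — branch into F !P  //  F !(R && S).
          branch 2.2.1 (add F !P):
            × closes — contains both P and !P.
          branch 2.2.2 (add F !(R && S)):
            F !(R && S): α-rule — add T R, T S.
            ○ open, literals {P=F, R=T, S=T}.
2 branches closed, 3 open.
Each open branch fixes some atoms; the unmentioned ones are free. Counting distinct full assignments: branch {P=F, Q=F} (S, R) contributes 4 new; branch {P=F, R=T} (S, Q) contributes 2 new; branch {P=F, R=T, S=T} (Q) contributes 0 new. Total: 6.

6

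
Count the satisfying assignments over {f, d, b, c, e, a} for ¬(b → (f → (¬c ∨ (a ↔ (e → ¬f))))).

Initial set: {T ¬(b → (f → (¬c ∨ (a ↔ (e → ¬f)))))}.
T ¬(b → (f → (¬c ∨ (a ↔ (e → ¬f))))): α-rule — add T b, F (f → (¬c ∨ (a ↔ (e → ¬f)))).
F (f → (¬c ∨ (a ↔ (e → ¬f)))): α-rule — add T f, F (¬c ∨ (a ↔ (e → ¬f))).
F (¬c ∨ (a ↔ (e → ¬f))): α-rule — add F ¬c, F (a ↔ (e → ¬f)).
F (a ↔ (e → ¬f)): β-rule — branch into T a, F (e → ¬f)  //  F a, T (e → ¬f).
  branch 1 (add T a, F (e → ¬f)):
    F (e → ¬f): α-rule — add T e, F ¬f.
    ○ open, literals {a=1, b=1, c=1, e=1, f=1}.
  branch 2 (add F a, T (e → ¬f)):
    T (e → ¬f): β-rule — branch into F e  //  T ¬f.
      branch 2.1 (add F e):
        ○ open, literals {a=0, b=1, c=1, e=0, f=1}.
      branch 2.2 (add T ¬f):
        × closes — contains both f and ¬f.
1 branch closed, 2 open.
Each open branch fixes some atoms; the unmentioned ones are free. Counting distinct full assignments: branch {a=1, b=1, c=1, e=1, f=1} (d) contributes 2 new; branch {a=0, b=1, c=1, e=0, f=1} (d) contributes 2 new. Total: 4.

4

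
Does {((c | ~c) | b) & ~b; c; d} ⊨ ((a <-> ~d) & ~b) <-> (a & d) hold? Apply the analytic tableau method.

Initial set: {(((c | ~c) | b) & ~b); c; d; ~(((a <-> ~d) & ~b) <-> (a & d))}.
(((c | ~c) | b) & ~b): α-rule — add ((c | ~c) | b), ~b.
~(((a <-> ~d) & ~b) <-> (a & d)): β-rule — branch into ((a <-> ~d) & ~b), ~(a & d)  //  ~((a <-> ~d) & ~b), (a & d).
  branch 1 (add ((a <-> ~d) & ~b), ~(a & d)):
    ((a <-> ~d) & ~b): α-rule — add (a <-> ~d), ~b.
    ((c | ~c) | b): β-rule — branch into (c | ~c)  //  b.
      branch 1.1 (add (c | ~c)):
        ~(a & d): β-rule — branch into ~a  //  ~d.
          branch 1.1.1 (add ~a):
            (a <-> ~d): β-rule — branch into a, ~d  //  ~a, ~~d.
              branch 1.1.1.1 (add a, ~d):
                × closes — contains both a and ~a.
              branch 1.1.1.2 (add ~a, ~~d):
                (c | ~c): β-rule — branch into c  //  ~c.
                  branch 1.1.1.2.1 (add c):
                    ○ open, literals {a=0, b=0, c=1, d=1}.
                  branch 1.1.1.2.2 (add ~c):
                    × closes — contains both c and ~c.
          branch 1.1.2 (add ~d):
            × closes — contains both d and ~d.
      branch 1.2 (add b):
        × closes — contains both b and ~b.
  branch 2 (add ~((a <-> ~d) & ~b), (a & d)):
    (a & d): α-rule — add a, d.
    ((c | ~c) | b): β-rule — branch into (c | ~c)  //  b.
      branch 2.1 (add (c | ~c)):
        ~((a <-> ~d) & ~b): β-rule — branch into ~(a <-> ~d)  //  ~~b.
          branch 2.1.1 (add ~(a <-> ~d)):
            (c | ~c): β-rule — branch into c  //  ~c.
              branch 2.1.1.1 (add c):
                ~(a <-> ~d): β-rule — branch into a, ~~d  //  ~a, ~d.
                  branch 2.1.1.1.1 (add a, ~~d):
                    ○ open, literals {a=1, b=0, c=1, d=1}.
                  branch 2.1.1.1.2 (add ~a, ~d):
                    × closes — contains both a and ~a.
              branch 2.1.1.2 (add ~c):
                × closes — contains both c and ~c.
          branch 2.1.2 (add ~~b):
            × closes — contains both b and ~b.
      branch 2.2 (add b):
        × closes — contains both b and ~b.
8 branches closed, 2 open.
An open branch gives a countermodel: a=0, b=0, c=1, d=1 (unmentioned atoms arbitrary); the premises hold there but the conclusion fails.

No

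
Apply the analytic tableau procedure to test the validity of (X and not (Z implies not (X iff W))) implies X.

Assume the negation and expand:
Initial set: {not ((X and not (Z implies not (X iff W))) implies X)}.
not ((X and not (Z implies not (X iff W))) implies X): α-rule — add (X and not (Z implies not (X iff W))), not X.
(X and not (Z implies not (X iff W))): α-rule — add X, not (Z implies not (X iff W)).
× closes — contains both X and not X.
All 1 branch closes.
Every branch closed, so the negation is unsatisfiable and the formula is valid.

Valid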